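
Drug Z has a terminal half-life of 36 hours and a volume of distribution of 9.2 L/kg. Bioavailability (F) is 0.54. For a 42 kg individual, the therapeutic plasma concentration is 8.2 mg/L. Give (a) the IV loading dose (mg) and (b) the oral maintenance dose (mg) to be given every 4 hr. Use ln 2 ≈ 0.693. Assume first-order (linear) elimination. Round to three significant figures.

(a) 3170 mg; (b) 452 mg

Vd = 9.2 L/kg × 42 kg = 386.4 L
LD = Vd × C = 386.4 × 8.2 = 3168 mg
CL = 0.693 × Vd / t½ = 0.693 × 386.4 / 36 = 7.438 L/h
D = CL × Css × τ / F = 7.438 × 8.2 × 4 / 0.54 = 451.8 mg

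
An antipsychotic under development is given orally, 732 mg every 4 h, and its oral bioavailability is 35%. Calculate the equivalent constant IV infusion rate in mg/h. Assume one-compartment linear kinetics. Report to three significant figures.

64.1 mg/h

Equivalent systemic input: infusion rate = F·D/τ.
Rate = 0.35 × 732 / 4 = 64.05 mg/h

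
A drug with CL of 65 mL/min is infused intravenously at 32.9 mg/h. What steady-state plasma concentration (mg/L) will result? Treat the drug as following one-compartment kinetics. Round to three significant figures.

CL = 65 mL/min = 65 × 0.06 = 3.900 L/h
Css = rate / CL = 32.9 / 3.900 = 8.436 mg/L

8.44 mg/L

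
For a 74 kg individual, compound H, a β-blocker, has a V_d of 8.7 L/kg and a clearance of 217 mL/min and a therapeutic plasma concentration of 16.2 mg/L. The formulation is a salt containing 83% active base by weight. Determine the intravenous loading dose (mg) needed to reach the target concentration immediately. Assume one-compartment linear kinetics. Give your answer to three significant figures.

12600 mg

Vd(total) = 74 kg × 8.7 L/kg = 643.8 L
The loading dose fills Vd to the target concentration; clearance is irrelevant here.
LD = Vd × C / S = 643.8 × 16.20 / 0.83 = 12570 mg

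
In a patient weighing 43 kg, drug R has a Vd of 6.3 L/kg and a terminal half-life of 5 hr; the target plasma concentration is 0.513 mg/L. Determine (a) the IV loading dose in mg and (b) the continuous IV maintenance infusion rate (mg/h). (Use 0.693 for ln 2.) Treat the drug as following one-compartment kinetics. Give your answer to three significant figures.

Vd(total) = 43 kg × 6.3 L/kg = 270.9 L
LD = Vd × C = 270.9 × 0.513 = 139.0 mg
CL = 0.693 × Vd / t½ = 0.693 × 270.9 / 5 = 37.55 L/h
Infusion rate = CL × Css = 37.55 × 0.513 = 19.26 mg/h

(a) 139 mg; (b) 19.3 mg/h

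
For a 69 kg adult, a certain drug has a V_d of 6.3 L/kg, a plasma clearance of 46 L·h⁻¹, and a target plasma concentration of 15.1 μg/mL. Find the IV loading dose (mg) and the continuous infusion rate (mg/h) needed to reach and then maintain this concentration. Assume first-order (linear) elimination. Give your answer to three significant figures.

(a) 6560 mg; (b) 695 mg/h

Vd = 6.3 L/kg × 69 kg = 434.7 L
LD = Vd · C_target = 434.7 × 15.1 = 6564 mg
Maintenance: replace elimination → rate = CL × Css = 46.00 × 15.1 = 694.6 mg/h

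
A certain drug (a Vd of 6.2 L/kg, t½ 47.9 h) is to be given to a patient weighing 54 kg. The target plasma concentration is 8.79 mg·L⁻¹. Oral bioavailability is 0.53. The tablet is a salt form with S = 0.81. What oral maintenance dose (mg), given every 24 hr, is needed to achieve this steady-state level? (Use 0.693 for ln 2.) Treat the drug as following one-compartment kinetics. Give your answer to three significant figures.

Total Vd = 6.2 × 54 = 334.8 L
CL = ln 2 · Vd / t½ = 0.693 × 334.8 / 47.9 = 4.844 L/h
D = CL × Css × τ / F / S = 4.844 × 8.79 × 24 / 0.53 / 0.81 = 2380 mg

2380 mg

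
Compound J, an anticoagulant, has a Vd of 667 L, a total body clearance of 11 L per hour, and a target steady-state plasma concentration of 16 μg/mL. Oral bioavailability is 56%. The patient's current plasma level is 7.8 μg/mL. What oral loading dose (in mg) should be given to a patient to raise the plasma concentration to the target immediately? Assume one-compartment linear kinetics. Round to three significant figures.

Concentration deficit ΔC = 16 − 7.8 = 8.200 mg/L
LD = Vd × ΔC / F = 667.0 × 8.200 / 0.56 = 9767 mg

9770 mg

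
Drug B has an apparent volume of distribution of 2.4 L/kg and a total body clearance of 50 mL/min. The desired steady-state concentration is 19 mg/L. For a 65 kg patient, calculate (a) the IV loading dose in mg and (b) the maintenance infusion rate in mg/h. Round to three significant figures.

(a) 2960 mg; (b) 57.0 mg/h

Vd(total) = 65 kg × 2.4 L/kg = 156.0 L
Loading dose = Vd × C = 156.0 × 19 = 2964 mg
CL = 50 mL/min = 50 × 0.06 = 3.000 L/h
Maintenance: replace elimination → rate = CL × Css = 3.000 × 19 = 57.00 mg/h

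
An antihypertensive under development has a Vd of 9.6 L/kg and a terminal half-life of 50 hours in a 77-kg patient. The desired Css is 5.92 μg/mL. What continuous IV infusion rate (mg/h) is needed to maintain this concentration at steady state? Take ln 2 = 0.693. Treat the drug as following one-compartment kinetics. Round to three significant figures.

60.7 mg/h

Vd(total) = 77 kg × 9.6 L/kg = 739.2 L
k = 0.693/50 = 0.01386 h⁻¹, so CL = k·Vd = 0.01386 × 739.2 = 10.25 L/h
Infusion rate = CL × Css = 10.25 × 5.92 = 60.68 mg/h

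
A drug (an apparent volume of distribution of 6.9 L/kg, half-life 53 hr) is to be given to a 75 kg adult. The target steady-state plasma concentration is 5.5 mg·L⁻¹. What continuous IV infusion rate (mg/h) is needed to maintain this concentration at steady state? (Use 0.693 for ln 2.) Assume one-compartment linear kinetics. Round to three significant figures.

Vd(total) = 75 kg × 6.9 L/kg = 517.5 L
CL = 0.693 × Vd / t½ = 0.693 × 517.5 / 53 = 6.767 L/h
Infusion rate = CL × Css = 6.767 × 5.5 = 37.22 mg/h

37.2 mg/h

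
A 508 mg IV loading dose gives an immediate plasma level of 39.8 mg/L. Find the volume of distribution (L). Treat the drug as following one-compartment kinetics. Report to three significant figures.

12.8 L

Immediately after an IV bolus, C₀ = Dose / Vd, so Vd = Dose / C₀.
Vd = 508 / 39.8 = 12.76 L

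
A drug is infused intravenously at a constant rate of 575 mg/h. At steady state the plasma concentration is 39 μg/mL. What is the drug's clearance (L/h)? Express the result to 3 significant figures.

14.7 L/h

At steady state, infusion rate = CL × Css, so CL = rate / Css.
CL = 575 / 39 = 14.74 L/h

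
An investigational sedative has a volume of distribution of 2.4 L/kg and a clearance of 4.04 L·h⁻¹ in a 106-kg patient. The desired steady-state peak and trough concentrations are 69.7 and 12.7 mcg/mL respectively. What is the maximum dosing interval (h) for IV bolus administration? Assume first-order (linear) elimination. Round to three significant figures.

Total Vd = 2.4 × 106 = 254.4 L
k = CL / Vd = 4.040 / 254.4 = 0.01588 h⁻¹
Between IV bolus doses, concentration decays as C = C₀·e^(−kτ), so C_peak/C_trough = e^(kτ).
τ_max = ln(C_peak/C_trough) / k = ln(69.7/12.7) / 0.01588 = 1.703 / 0.01588 = 107.2 h

107 h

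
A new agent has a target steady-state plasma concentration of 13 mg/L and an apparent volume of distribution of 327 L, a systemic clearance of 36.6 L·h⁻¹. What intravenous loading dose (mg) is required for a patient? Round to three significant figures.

4250 mg

LD = Vd × C = 327.0 × 13.00 = 4251 mg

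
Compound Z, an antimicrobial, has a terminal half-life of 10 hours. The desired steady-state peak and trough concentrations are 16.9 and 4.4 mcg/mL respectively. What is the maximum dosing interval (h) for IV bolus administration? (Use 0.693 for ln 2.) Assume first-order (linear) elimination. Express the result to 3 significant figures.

k = 0.693 / t½ = 0.693 / 10 = 0.06930 h⁻¹
Between IV bolus doses, concentration decays as C = C₀·e^(−kτ), so C_peak/C_trough = e^(kτ).
τ_max = ln(C_peak/C_trough) / k = ln(16.9/4.4) / 0.06930 = 1.346 / 0.06930 = 19.42 h

19.4 h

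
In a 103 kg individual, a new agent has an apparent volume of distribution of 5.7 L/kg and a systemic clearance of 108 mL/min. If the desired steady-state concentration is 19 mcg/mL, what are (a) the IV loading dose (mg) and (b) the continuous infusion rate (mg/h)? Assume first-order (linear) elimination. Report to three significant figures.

Vd = 5.7 L/kg × 103 kg = 587.1 L
Loading dose = Vd × C = 587.1 × 19 = 11150 mg
CL = 108 mL/min × 60/1000 = 6.480 L/h
Maintenance infusion rate = CL × Css = 6.480 × 19 = 123.1 mg/h

(a) 11200 mg; (b) 123 mg/h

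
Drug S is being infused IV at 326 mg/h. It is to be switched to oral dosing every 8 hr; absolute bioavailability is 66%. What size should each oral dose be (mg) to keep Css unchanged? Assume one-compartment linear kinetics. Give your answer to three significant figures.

To maintain the same Css, the systemic dosing rate must be unchanged: F·D/τ = infusion rate.
D = rate × τ / F = 326 × 8 / 0.66 = 3952 mg

3950 mg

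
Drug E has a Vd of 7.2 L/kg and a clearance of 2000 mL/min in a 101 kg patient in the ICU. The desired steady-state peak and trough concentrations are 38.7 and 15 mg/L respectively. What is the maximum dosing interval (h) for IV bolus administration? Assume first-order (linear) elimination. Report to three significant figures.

5.74 h

Total Vd = 7.2 × 101 = 727.2 L
Convert clearance: 2000 mL/min × 60 min/h ÷ 1000 mL/L = 120.0 L/h
k = CL / Vd = 120.0 / 727.2 = 0.1650 h⁻¹
Between IV bolus doses, concentration decays as C = C₀·e^(−kτ), so C_peak/C_trough = e^(kτ).
τ_max = ln(C_peak/C_trough) / k = ln(38.7/15) / 0.1650 = 0.9478 / 0.1650 = 5.744 h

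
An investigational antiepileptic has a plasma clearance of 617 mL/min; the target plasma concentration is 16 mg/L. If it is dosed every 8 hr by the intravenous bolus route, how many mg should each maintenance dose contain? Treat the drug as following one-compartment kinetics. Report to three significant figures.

4740 mg

CL = 617 mL/min = 617 × 0.06 = 37.02 L/h
D = CL × Css × τ = 37.02 × 16 × 8 = 4739 mg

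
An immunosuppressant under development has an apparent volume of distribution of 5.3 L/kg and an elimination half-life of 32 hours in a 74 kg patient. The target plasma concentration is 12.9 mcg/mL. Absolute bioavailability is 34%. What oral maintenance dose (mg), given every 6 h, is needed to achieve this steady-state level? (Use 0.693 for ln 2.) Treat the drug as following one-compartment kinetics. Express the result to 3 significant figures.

Vd(total) = 74 kg × 5.3 L/kg = 392.2 L
CL = ln 2 · Vd / t½ = 0.693 × 392.2 / 32 = 8.494 L/h
D = CL × Css × τ / F = 8.494 × 12.9 × 6 / 0.34 = 1934 mg

1930 mg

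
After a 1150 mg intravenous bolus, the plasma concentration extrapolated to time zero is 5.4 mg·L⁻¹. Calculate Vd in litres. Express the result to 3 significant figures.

Immediately after an IV bolus, C₀ = Dose / Vd, so Vd = Dose / C₀.
Vd = 1150 / 5.4 = 213.0 L

213 L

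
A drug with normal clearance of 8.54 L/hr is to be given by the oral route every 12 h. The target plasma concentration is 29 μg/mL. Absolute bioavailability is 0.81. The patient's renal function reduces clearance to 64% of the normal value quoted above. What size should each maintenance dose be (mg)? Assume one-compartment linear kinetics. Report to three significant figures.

Patient clearance = 0.64 × 8.540 = 5.466 L/h
D = CL × Css × τ / F = 5.466 × 29 × 12 / 0.81 = 2348 mg

2350 mg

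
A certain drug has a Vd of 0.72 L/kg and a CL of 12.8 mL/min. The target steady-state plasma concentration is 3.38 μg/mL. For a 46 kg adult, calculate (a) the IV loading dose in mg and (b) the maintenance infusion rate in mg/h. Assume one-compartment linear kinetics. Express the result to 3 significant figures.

(a) 112 mg; (b) 2.60 mg/h

Total Vd = 0.72 × 46 = 33.12 L
LD = Vd · C_target = 33.12 × 3.38 = 111.9 mg
CL = 12.8 mL/min = 12.8 × 0.06 = 0.7680 L/h
Maintenance infusion rate = CL × Css = 0.7680 × 3.38 = 2.596 mg/h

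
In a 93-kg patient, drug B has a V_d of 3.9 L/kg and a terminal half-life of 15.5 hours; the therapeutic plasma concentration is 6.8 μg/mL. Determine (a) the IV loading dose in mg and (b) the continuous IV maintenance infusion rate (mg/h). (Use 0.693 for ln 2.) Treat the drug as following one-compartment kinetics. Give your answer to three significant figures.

(a) 2470 mg; (b) 110 mg/h

Vd(total) = 93 kg × 3.9 L/kg = 362.7 L
LD = Vd × C = 362.7 × 6.8 = 2466 mg
CL = 0.693 × Vd / t½ = 0.693 × 362.7 / 15.5 = 16.22 L/h
Infusion rate = CL × Css = 16.22 × 6.8 = 110.3 mg/h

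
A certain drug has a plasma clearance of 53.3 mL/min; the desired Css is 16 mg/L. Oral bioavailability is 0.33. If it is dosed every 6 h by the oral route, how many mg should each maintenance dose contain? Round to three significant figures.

930 mg

CL = 53.3 mL/min × 60/1000 = 3.198 L/h
D = CL × Css × τ / F = 3.198 × 16 × 6 / 0.33 = 930.3 mg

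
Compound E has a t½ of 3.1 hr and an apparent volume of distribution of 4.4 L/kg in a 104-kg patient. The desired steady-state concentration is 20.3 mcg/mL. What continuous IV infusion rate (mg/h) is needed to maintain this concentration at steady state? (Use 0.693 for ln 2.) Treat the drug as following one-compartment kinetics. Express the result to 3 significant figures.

2080 mg/h

Vd = 4.4 L/kg × 104 kg = 457.6 L
CL = 0.693 × Vd / t½ = 0.693 × 457.6 / 3.1 = 102.3 L/h
Infusion rate = CL × Css = 102.3 × 20.3 = 2077 mg/h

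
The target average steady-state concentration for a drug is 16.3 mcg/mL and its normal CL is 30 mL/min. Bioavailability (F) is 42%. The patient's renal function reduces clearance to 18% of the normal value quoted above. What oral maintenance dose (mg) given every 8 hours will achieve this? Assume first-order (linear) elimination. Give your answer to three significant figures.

CL = 30 mL/min × 60/1000 = 1.800 L/h
Patient clearance = 0.18 × 1.800 = 0.3240 L/h
At steady state, dose per interval replaces the amount cleared in that interval: F·D/τ = CL·Css.
D = CL × Css × τ / F = 0.3240 × 16.3 × 8 / 0.42 = 100.6 mg

101 mg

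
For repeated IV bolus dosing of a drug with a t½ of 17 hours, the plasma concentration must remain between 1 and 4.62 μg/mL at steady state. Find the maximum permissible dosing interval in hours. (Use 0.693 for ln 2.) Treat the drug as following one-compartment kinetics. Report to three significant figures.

37.5 h

k = 0.693 / t½ = 0.693 / 17 = 0.04076 h⁻¹
Between IV bolus doses, concentration decays as C = C₀·e^(−kτ), so C_peak/C_trough = e^(kτ).
τ_max = ln(C_peak/C_trough) / k = ln(4.62/1) / 0.04076 = 1.530 / 0.04076 = 37.54 h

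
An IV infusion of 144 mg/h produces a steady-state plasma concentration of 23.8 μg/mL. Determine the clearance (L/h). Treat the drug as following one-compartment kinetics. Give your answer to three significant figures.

At steady state, infusion rate = CL × Css, so CL = rate / Css.
CL = 144 / 23.8 = 6.050 L/h

6.05 L/h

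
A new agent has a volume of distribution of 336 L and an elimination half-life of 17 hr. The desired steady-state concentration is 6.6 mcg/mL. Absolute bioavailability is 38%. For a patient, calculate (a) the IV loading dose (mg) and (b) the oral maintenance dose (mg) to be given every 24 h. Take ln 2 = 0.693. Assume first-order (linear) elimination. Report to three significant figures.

(a) 2220 mg; (b) 5710 mg

LD = Vd × C = 336.0 × 6.6 = 2218 mg
CL = 0.693 × Vd / t½ = 0.693 × 336.0 / 17 = 13.70 L/h
D = CL × Css × τ / F = 13.70 × 6.6 × 24 / 0.38 = 5711 mg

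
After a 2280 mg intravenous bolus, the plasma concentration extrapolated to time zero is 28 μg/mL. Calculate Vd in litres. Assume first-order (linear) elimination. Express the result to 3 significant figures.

Immediately after an IV bolus, C₀ = Dose / Vd, so Vd = Dose / C₀.
Vd = 2280 / 28 = 81.43 L

81.4 L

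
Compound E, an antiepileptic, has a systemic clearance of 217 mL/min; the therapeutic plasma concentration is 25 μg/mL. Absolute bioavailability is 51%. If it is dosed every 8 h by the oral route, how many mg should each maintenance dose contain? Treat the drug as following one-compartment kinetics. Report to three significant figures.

Convert clearance: 217 mL/min × 60 min/h ÷ 1000 mL/L = 13.02 L/h
D = CL × Css × τ / F = 13.02 × 25 × 8 / 0.51 = 5106 mg

5110 mg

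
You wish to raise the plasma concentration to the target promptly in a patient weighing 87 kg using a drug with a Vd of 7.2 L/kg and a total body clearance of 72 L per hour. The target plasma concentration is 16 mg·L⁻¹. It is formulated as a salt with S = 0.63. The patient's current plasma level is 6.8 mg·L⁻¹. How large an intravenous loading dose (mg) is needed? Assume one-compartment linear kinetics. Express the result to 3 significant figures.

9150 mg

Total Vd = 7.2 × 87 = 626.4 L
Concentration deficit ΔC = 16 − 6.8 = 9.200 mg/L
LD = Vd × ΔC / S = 626.4 × 9.200 / 0.63 = 9147 mg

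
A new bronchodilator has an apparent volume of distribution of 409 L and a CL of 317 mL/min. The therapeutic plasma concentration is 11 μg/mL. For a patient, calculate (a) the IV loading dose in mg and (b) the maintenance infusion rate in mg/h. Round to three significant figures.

LD = Vd · C_target = 409.0 × 11 = 4499 mg
Convert clearance: 317 mL/min × 60 min/h ÷ 1000 mL/L = 19.02 L/h
Infusion rate = 19.02 L/h × 11 mg/L = 209.2 mg/h

(a) 4500 mg; (b) 209 mg/h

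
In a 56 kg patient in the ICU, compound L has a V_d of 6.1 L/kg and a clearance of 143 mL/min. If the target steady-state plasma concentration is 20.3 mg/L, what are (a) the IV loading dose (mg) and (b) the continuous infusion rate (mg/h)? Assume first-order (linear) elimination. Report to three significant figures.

Vd(total) = 56 kg × 6.1 L/kg = 341.6 L
LD = Vd · C_target = 341.6 × 20.3 = 6934 mg
CL = 143 mL/min × 60/1000 = 8.580 L/h
Maintenance infusion rate = CL × Css = 8.580 × 20.3 = 174.2 mg/h

(a) 6930 mg; (b) 174 mg/h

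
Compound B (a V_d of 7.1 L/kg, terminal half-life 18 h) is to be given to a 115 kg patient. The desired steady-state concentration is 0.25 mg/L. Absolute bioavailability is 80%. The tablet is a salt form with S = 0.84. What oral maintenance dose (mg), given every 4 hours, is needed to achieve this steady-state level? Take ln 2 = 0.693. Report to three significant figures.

46.8 mg

Total Vd = 7.1 × 115 = 816.5 L
CL = 0.693 × Vd / t½ = 0.693 × 816.5 / 18 = 31.44 L/h
D = CL × Css × τ / F / S = 31.44 × 0.25 × 4 / 0.8 / 0.84 = 46.79 mg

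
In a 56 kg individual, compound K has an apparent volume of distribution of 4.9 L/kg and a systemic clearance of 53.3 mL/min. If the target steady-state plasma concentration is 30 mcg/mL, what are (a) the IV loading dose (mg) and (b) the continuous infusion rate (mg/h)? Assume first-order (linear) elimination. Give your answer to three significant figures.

(a) 8230 mg; (b) 95.9 mg/h

Total Vd = 4.9 × 56 = 274.4 L
Loading dose = Vd × C = 274.4 × 30 = 8232 mg
CL = 53.3 mL/min × 60/1000 = 3.198 L/h
Infusion rate = 3.198 L/h × 30 mg/L = 95.94 mg/h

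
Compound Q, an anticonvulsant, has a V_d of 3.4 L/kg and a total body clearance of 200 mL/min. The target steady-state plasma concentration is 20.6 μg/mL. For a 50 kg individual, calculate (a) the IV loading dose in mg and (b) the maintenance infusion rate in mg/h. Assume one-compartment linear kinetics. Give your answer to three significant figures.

(a) 3500 mg; (b) 247 mg/h

Vd = 3.4 L/kg × 50 kg = 170.0 L
Loading: fill Vd to C_target → 170.0 L × 20.6 mg/L = 3502 mg
CL = 200 mL/min × 60/1000 = 12.00 L/h
Maintenance: replace elimination → rate = CL × Css = 12.00 × 20.6 = 247.2 mg/h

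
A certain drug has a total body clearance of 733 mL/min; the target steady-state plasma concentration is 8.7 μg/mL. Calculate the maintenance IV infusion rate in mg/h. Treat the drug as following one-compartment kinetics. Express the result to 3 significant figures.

Convert clearance: 733 mL/min × 60 min/h ÷ 1000 mL/L = 43.98 L/h
Rate = CL × Css = 43.98 × 8.7 = 382.6 mg/h

383 mg/h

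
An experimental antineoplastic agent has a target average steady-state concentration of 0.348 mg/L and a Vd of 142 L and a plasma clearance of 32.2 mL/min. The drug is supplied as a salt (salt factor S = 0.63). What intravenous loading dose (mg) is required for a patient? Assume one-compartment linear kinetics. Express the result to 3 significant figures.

78.4 mg

LD = Vd × C / S = 142.0 × 0.3480 / 0.63 = 78.44 mg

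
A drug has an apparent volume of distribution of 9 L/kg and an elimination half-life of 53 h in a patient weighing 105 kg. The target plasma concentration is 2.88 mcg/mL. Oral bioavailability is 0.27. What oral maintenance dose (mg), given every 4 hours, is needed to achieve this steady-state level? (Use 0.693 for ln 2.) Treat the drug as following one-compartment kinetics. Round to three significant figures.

527 mg

Vd = 9 L/kg × 105 kg = 945.0 L
CL = 0.693 × Vd / t½ = 0.693 × 945.0 / 53 = 12.36 L/h
D = CL × Css × τ / F = 12.36 × 2.88 × 4 / 0.27 = 527.4 mg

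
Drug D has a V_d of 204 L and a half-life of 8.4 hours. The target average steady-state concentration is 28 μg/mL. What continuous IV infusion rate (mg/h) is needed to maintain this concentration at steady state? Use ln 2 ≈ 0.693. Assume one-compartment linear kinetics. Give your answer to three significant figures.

471 mg/h

CL = ln 2 · Vd / t½ = 0.693 × 204.0 / 8.4 = 16.83 L/h
Infusion rate = CL × Css = 16.83 × 28 = 471.2 mg/h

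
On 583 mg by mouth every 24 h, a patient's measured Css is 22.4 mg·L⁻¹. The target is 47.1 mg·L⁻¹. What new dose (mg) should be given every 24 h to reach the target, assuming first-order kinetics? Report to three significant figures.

1230 mg

For first-order elimination, Css ∝ F·D/(CL·τ); F and CL are unchanged, so Css ∝ D/τ.
D₂ = D₁ × (Css,target / Css,current) = 583 × 47.1/22.4 = 1226 mg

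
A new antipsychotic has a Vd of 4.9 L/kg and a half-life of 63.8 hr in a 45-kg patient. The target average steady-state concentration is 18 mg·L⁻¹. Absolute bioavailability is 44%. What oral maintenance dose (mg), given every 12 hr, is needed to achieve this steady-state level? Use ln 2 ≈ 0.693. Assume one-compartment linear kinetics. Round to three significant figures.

Vd(total) = 45 kg × 4.9 L/kg = 220.5 L
CL = 0.693 × Vd / t½ = 0.693 × 220.5 / 63.8 = 2.395 L/h
D = CL × Css × τ / F = 2.395 × 18 × 12 / 0.44 = 1176 mg

1180 mg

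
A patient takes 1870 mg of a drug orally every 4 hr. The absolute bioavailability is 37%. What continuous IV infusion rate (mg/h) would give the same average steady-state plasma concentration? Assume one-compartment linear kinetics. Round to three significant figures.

Equivalent systemic input: infusion rate = F·D/τ.
Rate = 0.37 × 1870 / 4 = 173.0 mg/h

173 mg/h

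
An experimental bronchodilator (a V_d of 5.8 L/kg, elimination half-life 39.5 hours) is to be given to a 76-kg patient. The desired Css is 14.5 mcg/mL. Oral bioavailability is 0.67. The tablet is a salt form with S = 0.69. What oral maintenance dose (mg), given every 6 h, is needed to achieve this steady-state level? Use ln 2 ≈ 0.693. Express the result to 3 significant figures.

Vd(total) = 76 kg × 5.8 L/kg = 440.8 L
CL = ln 2 · Vd / t½ = 0.693 × 440.8 / 39.5 = 7.734 L/h
D = CL × Css × τ / F / S = 7.734 × 14.5 × 6 / 0.67 / 0.69 = 1455 mg

1460 mg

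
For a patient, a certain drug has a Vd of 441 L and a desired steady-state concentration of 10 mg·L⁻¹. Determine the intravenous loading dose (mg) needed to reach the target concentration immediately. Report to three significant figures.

4410 mg

LD = Vd × C = 441.0 × 10.00 = 4410 mg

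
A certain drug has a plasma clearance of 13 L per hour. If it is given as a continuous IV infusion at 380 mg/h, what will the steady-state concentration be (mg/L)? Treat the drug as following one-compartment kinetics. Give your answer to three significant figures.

29.2 mg/L

Css = rate / CL = 380 / 13.00 = 29.23 mg/L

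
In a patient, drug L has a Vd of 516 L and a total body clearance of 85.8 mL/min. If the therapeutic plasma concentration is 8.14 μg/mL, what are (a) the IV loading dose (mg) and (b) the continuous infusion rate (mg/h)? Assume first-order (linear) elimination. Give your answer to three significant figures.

LD = Vd · C_target = 516.0 × 8.14 = 4200 mg
CL = 85.8 mL/min × 60/1000 = 5.148 L/h
Maintenance infusion rate = CL × Css = 5.148 × 8.14 = 41.90 mg/h

(a) 4200 mg; (b) 41.9 mg/h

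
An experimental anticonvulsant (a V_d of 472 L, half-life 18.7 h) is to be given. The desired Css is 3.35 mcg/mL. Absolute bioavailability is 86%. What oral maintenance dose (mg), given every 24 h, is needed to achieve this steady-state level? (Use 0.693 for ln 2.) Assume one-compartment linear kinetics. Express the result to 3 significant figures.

1640 mg

CL = 0.693 × Vd / t½ = 0.693 × 472.0 / 18.7 = 17.49 L/h
D = CL × Css × τ / F = 17.49 × 3.35 × 24 / 0.86 = 1635 mg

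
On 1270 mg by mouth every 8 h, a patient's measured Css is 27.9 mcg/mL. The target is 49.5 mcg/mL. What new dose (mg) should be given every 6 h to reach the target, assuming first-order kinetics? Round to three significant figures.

1690 mg

For first-order elimination, Css ∝ F·D/(CL·τ); F and CL are unchanged, so Css ∝ D/τ.
D₂ = D₁ × (Css,target / Css,current) × (τ₂/τ₁) = 1270 × (49.5/27.9) × (6/8) = 1690 mg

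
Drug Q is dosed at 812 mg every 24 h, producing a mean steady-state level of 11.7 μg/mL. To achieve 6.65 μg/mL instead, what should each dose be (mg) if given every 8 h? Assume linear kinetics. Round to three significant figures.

154 mg

For first-order elimination, Css ∝ F·D/(CL·τ); F and CL are unchanged, so Css ∝ D/τ.
D₂ = D₁ × (Css,target / Css,current) × (τ₂/τ₁) = 812 × (6.65/11.7) × (8/24) = 153.8 mg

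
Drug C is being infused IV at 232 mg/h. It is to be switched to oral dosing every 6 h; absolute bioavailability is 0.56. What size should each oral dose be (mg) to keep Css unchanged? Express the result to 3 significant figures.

2490 mg

To maintain the same Css, the systemic dosing rate must be unchanged: F·D/τ = infusion rate.
D = rate × τ / F = 232 × 6 / 0.56 = 2486 mg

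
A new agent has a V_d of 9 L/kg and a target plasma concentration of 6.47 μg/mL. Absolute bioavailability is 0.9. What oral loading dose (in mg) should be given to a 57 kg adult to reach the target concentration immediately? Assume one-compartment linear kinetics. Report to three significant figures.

Total Vd = 9 × 57 = 513.0 L
The loading dose fills Vd to the target concentration.
LD = Vd × C / F = 513.0 × 6.470 / 0.9 = 3688 mg

3690 mg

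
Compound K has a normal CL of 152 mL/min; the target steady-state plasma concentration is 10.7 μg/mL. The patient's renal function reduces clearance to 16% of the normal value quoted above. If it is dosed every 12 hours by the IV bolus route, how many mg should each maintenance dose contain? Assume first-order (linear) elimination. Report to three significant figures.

187 mg

CL = 152 mL/min × 60/1000 = 9.120 L/h
Patient clearance = 0.16 × 9.120 = 1.459 L/h
D = CL × Css × τ = 1.459 × 10.7 × 12 = 187.3 mg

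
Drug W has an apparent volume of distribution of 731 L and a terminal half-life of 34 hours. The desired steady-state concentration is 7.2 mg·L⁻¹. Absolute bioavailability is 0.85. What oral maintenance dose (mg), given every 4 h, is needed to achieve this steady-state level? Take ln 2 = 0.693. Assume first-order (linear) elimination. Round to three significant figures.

505 mg

CL = 0.693 × Vd / t½ = 0.693 × 731.0 / 34 = 14.90 L/h
D = CL × Css × τ / F = 14.90 × 7.2 × 4 / 0.85 = 504.8 mg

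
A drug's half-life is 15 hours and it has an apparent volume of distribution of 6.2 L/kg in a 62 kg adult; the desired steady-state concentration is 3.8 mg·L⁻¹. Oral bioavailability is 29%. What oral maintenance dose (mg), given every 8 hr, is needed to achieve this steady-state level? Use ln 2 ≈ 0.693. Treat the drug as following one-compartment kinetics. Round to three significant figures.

1860 mg

Vd(total) = 62 kg × 6.2 L/kg = 384.4 L
k = 0.693/15 = 0.04620 h⁻¹, so CL = k·Vd = 0.04620 × 384.4 = 17.76 L/h
D = CL × Css × τ / F = 17.76 × 3.8 × 8 / 0.29 = 1862 mg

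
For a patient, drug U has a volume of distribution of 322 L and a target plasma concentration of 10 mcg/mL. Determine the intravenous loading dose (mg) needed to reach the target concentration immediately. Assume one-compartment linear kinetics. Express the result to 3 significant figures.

3220 mg

The loading dose fills Vd to the target concentration.
LD = Vd × C = 322.0 × 10.00 = 3220 mg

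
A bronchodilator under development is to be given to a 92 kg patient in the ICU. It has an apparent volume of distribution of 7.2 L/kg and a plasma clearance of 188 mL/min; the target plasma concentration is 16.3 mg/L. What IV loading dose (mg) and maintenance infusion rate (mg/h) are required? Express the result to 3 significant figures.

(a) 10800 mg; (b) 184 mg/h

Vd(total) = 92 kg × 7.2 L/kg = 662.4 L
Loading dose = Vd × C = 662.4 × 16.3 = 10800 mg
CL = 188 mL/min × 60/1000 = 11.28 L/h
Infusion rate = 11.28 L/h × 16.3 mg/L = 183.9 mg/h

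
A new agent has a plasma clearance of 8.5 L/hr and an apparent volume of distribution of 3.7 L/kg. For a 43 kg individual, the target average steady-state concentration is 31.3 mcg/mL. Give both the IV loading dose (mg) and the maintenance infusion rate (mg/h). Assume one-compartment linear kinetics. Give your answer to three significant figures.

Vd = 3.7 L/kg × 43 kg = 159.1 L
Loading: fill Vd to C_target → 159.1 L × 31.3 mg/L = 4980 mg
Maintenance infusion rate = CL × Css = 8.500 × 31.3 = 266.1 mg/h

(a) 4980 mg; (b) 266 mg/h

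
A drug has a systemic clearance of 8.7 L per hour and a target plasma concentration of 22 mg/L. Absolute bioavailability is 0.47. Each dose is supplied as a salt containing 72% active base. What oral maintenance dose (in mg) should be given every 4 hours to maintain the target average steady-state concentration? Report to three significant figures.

D = CL × Css × τ / F / S = 8.700 × 22 × 4 / 0.47 / 0.72 = 2262 mg

2260 mg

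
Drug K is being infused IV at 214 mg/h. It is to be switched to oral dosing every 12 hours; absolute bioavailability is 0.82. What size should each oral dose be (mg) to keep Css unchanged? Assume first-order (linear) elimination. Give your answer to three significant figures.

To maintain the same Css, the systemic dosing rate must be unchanged: F·D/τ = infusion rate.
D = rate × τ / F = 214 × 12 / 0.82 = 3132 mg

3130 mg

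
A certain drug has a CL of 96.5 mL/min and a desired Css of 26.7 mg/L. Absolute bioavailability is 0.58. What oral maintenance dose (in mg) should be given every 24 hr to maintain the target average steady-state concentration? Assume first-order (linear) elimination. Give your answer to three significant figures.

CL = 96.5 mL/min × 60/1000 = 5.790 L/h
At steady state, dose per interval replaces the amount cleared in that interval: F·D/τ = CL·Css.
D = CL × Css × τ / F = 5.790 × 26.7 × 24 / 0.58 = 6397 mg

6400 mg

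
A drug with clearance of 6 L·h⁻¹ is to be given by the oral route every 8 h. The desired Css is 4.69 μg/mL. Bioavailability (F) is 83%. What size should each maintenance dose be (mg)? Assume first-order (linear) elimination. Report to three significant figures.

D = CL × Css × τ / F = 6.000 × 4.69 × 8 / 0.83 = 271.2 mg

271 mg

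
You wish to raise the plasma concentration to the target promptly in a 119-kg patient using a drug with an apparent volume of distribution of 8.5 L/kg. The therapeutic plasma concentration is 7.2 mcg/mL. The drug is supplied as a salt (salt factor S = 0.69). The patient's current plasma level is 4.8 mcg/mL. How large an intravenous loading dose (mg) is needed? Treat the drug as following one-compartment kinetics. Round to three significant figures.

Vd = 8.5 L/kg × 119 kg = 1012 L
The loading dose fills Vd to the target concentration.
Concentration deficit ΔC = 7.2 − 4.8 = 2.400 mg/L
LD = Vd × ΔC / S = 1012 × 2.400 / 0.69 = 3520 mg

3520 mg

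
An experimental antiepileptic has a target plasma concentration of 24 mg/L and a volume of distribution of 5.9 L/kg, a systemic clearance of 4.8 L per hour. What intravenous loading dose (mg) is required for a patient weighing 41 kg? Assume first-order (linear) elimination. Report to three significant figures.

5810 mg

Total Vd = 5.9 × 41 = 241.9 L
The loading dose fills Vd to the target concentration; clearance is irrelevant here.
LD = Vd × C = 241.9 × 24.00 = 5806 mg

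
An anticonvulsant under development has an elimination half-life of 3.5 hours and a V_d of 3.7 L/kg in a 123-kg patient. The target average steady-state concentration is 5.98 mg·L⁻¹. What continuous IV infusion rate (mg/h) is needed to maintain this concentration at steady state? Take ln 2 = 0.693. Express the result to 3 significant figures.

539 mg/h

Vd = 3.7 L/kg × 123 kg = 455.1 L
CL = ln 2 · Vd / t½ = 0.693 × 455.1 / 3.5 = 90.11 L/h
Infusion rate = CL × Css = 90.11 × 5.98 = 538.9 mg/h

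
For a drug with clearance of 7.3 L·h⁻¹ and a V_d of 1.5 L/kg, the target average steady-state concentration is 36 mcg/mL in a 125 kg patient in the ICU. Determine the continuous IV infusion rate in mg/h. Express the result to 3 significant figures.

263 mg/h

Vd does not affect the maintenance rate; only clearance governs steady-state input.
Rate = CL × Css = 7.300 × 36 = 262.8 mg/h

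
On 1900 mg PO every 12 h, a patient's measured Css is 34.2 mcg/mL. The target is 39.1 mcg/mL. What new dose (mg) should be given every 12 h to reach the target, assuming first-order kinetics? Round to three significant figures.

For first-order elimination, Css ∝ F·D/(CL·τ); F and CL are unchanged, so Css ∝ D/τ.
D₂ = D₁ × (Css,target / Css,current) = 1900 × 39.1/34.2 = 2172 mg

2170 mg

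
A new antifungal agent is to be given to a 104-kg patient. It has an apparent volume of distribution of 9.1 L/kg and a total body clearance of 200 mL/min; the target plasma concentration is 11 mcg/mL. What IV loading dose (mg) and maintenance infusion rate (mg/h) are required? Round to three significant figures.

Vd(total) = 104 kg × 9.1 L/kg = 946.4 L
Loading: fill Vd to C_target → 946.4 L × 11 mg/L = 10410 mg
CL = 200 mL/min = 200 × 0.06 = 12.00 L/h
Maintenance: replace elimination → rate = CL × Css = 12.00 × 11 = 132.0 mg/h

(a) 10400 mg; (b) 132 mg/h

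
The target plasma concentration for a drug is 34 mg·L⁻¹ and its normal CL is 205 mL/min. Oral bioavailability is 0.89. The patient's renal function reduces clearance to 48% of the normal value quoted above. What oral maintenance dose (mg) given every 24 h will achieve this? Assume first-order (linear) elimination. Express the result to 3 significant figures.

5410 mg

Convert clearance: 205 mL/min × 60 min/h ÷ 1000 mL/L = 12.30 L/h
Patient clearance = 0.48 × 12.30 = 5.904 L/h
D = CL × Css × τ / F = 5.904 × 34 × 24 / 0.89 = 5413 mg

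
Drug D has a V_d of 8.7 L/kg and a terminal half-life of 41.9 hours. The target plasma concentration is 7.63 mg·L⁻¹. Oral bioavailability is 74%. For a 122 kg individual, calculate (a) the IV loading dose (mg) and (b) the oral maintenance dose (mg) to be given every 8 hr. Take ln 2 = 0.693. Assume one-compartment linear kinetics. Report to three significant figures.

Vd = 8.7 L/kg × 122 kg = 1061 L
LD = Vd × C = 1061 × 7.63 = 8095 mg
CL = 0.693 × Vd / t½ = 0.693 × 1061 / 41.9 = 17.55 L/h
D = CL × Css × τ / F = 17.55 × 7.63 × 8 / 0.74 = 1448 mg

(a) 8100 mg; (b) 1450 mg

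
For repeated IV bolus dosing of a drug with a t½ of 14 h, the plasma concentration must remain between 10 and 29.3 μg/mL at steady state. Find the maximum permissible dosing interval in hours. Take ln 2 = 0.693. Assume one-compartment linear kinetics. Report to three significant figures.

21.7 h

k = 0.693 / t½ = 0.693 / 14 = 0.04950 h⁻¹
Between IV bolus doses, concentration decays as C = C₀·e^(−kτ), so C_peak/C_trough = e^(kτ).
τ_max = ln(C_peak/C_trough) / k = ln(29.3/10) / 0.04950 = 1.075 / 0.04950 = 21.72 h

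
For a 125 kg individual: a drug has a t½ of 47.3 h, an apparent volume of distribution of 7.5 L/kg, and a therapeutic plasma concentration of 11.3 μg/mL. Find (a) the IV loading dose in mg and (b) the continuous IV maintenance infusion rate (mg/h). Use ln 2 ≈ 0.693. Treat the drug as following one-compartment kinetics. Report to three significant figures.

Vd(total) = 125 kg × 7.5 L/kg = 937.5 L
LD = Vd × C = 937.5 × 11.3 = 10590 mg
CL = 0.693 × Vd / t½ = 0.693 × 937.5 / 47.3 = 13.74 L/h
Infusion rate = CL × Css = 13.74 × 11.3 = 155.3 mg/h

(a) 10600 mg; (b) 155 mg/h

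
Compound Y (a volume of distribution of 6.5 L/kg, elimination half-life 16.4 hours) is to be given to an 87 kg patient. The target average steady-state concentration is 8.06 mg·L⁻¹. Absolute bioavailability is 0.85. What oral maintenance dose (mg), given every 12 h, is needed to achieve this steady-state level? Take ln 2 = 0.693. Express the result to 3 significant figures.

Total Vd = 6.5 × 87 = 565.5 L
k = 0.693/16.4 = 0.04226 h⁻¹, so CL = k·Vd = 0.04226 × 565.5 = 23.90 L/h
D = CL × Css × τ / F = 23.90 × 8.06 × 12 / 0.85 = 2720 mg

2720 mg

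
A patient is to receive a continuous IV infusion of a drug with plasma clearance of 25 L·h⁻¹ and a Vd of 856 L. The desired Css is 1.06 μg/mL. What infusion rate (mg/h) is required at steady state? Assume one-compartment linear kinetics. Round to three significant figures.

26.5 mg/h

R₀ = 25.00 × 1.06 = 26.50 mg/h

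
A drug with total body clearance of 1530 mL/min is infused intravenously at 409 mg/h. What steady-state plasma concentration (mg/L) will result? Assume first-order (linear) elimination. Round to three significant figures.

4.46 mg/L

CL = 1530 mL/min × 60/1000 = 91.80 L/h
Css = rate / CL = 409 / 91.80 = 4.455 mg/L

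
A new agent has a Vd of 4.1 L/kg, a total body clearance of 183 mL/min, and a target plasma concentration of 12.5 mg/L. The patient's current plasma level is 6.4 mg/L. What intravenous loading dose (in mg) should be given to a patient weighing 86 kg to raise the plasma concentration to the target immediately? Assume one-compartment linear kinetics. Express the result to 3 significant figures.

Vd(total) = 86 kg × 4.1 L/kg = 352.6 L
LD is governed by Vd — clearance does not enter the loading-dose calculation.
Concentration deficit ΔC = 12.5 − 6.4 = 6.100 mg/L
LD = Vd × ΔC = 352.6 × 6.100 = 2151 mg

2150 mg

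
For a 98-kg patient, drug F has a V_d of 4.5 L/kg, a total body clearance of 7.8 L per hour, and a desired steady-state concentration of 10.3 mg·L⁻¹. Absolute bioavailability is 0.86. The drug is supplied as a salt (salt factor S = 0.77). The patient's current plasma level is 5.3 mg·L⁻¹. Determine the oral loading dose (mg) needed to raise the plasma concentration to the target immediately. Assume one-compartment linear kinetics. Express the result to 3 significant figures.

3330 mg

Vd = 4.5 L/kg × 98 kg = 441.0 L
Concentration deficit ΔC = 10.3 − 5.3 = 5.000 mg/L
LD = Vd × ΔC / F / S = 441.0 × 5.000 / 0.86 / 0.77 = 3330 mg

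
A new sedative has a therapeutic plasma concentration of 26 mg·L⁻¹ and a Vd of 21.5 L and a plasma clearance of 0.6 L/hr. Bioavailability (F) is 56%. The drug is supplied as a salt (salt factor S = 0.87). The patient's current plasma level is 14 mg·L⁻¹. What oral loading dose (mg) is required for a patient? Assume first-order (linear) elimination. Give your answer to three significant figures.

Concentration deficit ΔC = 26 − 14 = 12.00 mg/L
LD = Vd × ΔC / F / S = 21.50 × 12.00 / 0.56 / 0.87 = 529.6 mg

530 mg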